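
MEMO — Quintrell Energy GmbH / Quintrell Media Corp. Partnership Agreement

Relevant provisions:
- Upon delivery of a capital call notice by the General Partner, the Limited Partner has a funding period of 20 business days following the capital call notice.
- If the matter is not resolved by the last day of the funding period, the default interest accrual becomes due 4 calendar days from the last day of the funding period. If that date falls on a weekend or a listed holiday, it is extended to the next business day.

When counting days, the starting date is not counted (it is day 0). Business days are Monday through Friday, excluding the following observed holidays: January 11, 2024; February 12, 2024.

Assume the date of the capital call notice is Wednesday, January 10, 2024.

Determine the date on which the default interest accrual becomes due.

February 13, 2024

From Wednesday, January 10, 2024, 20 business days (Jan 12, Jan 15, Jan 16, Jan 17, …, Feb 6, Feb 7, Feb 8, skipping weekends and the listed holiday on Jan 11) brings us to Thursday, February 8, 2024, which is the last day of the funding period.
Adding 4 calendar days to February 8, 2024 gives February 12, 2024, which is the date on which the default interest accrual becomes due. That falls on Monday, a listed holiday, so it rolls to the next business day, Tuesday, February 13, 2024.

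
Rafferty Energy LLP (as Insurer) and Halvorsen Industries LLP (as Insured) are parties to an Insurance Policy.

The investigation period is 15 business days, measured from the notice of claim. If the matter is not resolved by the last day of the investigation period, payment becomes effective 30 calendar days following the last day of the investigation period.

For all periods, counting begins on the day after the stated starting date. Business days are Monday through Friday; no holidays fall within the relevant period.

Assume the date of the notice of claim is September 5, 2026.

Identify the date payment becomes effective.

October 25, 2026

From Saturday, September 5, 2026, 15 business days (Sep 7, Sep 8, Sep 9, Sep 10, …, Sep 23, Sep 24, Sep 25, skipping weekends) brings us to Friday, September 25, 2026, which is the last day of the investigation period.
The date payment becomes effective: September 25, 2026 + 30 days = October 25, 2026.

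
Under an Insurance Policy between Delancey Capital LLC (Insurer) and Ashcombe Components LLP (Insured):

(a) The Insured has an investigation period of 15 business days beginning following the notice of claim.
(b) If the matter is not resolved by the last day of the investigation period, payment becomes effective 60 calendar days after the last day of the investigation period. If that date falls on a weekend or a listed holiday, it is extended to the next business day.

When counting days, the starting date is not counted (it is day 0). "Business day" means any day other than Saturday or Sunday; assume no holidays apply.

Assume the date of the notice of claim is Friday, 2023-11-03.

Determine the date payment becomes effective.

2024-01-23

From Friday, 2023-11-03, 15 business days (Nov 6, Nov 7, Nov 8, Nov 9, …, Nov 22, Nov 23, Nov 24, skipping weekends) brings us to Friday, 2023-11-24, which is the last day of the investigation period.
The date payment becomes effective: 60 calendar days after 2023-11-24 is 2024-01-23. 2024-01-23 is a Tuesday, so no roll-forward applies.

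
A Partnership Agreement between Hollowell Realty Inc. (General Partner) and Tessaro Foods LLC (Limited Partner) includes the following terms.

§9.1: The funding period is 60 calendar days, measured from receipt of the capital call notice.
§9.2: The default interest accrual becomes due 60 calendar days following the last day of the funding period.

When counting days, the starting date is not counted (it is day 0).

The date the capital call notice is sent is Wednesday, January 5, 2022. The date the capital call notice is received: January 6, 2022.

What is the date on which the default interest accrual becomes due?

The last day of the funding period: January 6, 2022 + 60 days = March 7, 2022.
The date on which the default interest accrual becomes due: 60 calendar days after March 7, 2022 is May 6, 2022.

May 6, 2022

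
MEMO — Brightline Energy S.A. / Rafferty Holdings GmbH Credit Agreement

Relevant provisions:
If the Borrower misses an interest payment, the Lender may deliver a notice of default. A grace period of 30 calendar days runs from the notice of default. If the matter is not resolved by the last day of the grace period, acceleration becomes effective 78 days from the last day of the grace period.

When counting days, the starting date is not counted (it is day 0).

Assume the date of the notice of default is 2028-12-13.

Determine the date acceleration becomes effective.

2029-03-31

The last day of the grace period: 2028-12-13 + 30 days = 2029-01-12.
The date acceleration becomes effective: 2029-01-12 + 78 days = 2029-03-31.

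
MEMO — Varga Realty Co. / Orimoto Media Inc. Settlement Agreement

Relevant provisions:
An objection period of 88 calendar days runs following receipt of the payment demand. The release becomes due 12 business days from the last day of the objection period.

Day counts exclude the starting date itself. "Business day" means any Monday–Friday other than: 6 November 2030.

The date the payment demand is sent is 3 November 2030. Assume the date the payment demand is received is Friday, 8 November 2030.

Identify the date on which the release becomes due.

20 February 2031

The last day of the objection period: 88 calendar days after 8 November 2030 is 4 February 2031.
From Tuesday, 4 February 2031, 12 business days (Feb 5, Feb 6, Feb 7, Feb 10, …, Feb 18, Feb 19, Feb 20, skipping weekends) brings us to Thursday, 20 February 2031, which is the date on which the release becomes due.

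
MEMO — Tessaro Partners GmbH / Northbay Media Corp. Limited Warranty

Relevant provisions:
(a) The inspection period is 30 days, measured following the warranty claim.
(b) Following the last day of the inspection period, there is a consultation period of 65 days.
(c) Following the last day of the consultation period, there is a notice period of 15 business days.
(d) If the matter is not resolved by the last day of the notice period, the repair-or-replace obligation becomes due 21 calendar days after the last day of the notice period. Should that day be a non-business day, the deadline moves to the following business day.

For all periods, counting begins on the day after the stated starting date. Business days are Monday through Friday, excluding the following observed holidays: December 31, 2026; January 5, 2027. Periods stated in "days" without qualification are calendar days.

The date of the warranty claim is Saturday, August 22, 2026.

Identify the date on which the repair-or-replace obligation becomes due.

January 6, 2027

Adding 30 calendar days to August 22, 2026 gives September 21, 2026, which is the last day of the inspection period.
Adding 65 calendar days to September 21, 2026 gives November 25, 2026, which is the last day of the consultation period.
The last day of the notice period: 15 business days after Wednesday, November 25, 2026, skipping weekends — Nov 26, Nov 27, Nov 30, Dec 1, …, Dec 14, Dec 15, Dec 16 — lands on Wednesday, December 16, 2026.
The date on which the repair-or-replace obligation becomes due: December 16, 2026 + 21 days = January 6, 2027. January 6, 2027 is a Wednesday and is not a listed holiday, so no roll-forward applies.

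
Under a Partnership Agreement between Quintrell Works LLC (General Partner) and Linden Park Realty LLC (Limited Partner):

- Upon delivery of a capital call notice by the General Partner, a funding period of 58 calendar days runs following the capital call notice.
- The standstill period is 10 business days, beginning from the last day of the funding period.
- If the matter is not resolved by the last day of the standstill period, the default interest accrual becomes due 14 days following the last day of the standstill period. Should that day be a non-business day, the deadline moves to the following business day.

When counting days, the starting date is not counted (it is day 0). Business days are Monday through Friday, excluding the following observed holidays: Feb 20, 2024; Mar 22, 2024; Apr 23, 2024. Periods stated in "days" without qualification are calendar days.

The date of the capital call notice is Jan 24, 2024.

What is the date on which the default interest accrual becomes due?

Apr 19, 2024

The last day of the funding period: 58 calendar days after Jan 24, 2024 is Mar 22, 2024.
From Friday, Mar 22, 2024, 10 business days (Mar 25, Mar 26, Mar 27, Mar 28, Mar 29, Apr 1, Apr 2, Apr 3, Apr 4, Apr 5, skipping weekends) brings us to Friday, Apr 5, 2024, which is the last day of the standstill period.
The date on which the default interest accrual becomes due: Apr 5, 2024 + 14 days = Apr 19, 2024. Apr 19, 2024 is a Friday and is not a listed holiday, so no roll-forward applies.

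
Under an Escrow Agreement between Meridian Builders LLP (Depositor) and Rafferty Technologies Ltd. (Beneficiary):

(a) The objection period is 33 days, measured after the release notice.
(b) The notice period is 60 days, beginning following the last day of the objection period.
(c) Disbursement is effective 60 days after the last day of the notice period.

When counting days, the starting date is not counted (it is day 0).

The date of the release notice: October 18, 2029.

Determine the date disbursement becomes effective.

March 20, 2030

The last day of the objection period: 33 calendar days after October 18, 2029 is November 20, 2029.
The last day of the notice period: 60 calendar days after November 20, 2029 is January 19, 2030.
The date disbursement becomes effective: 60 calendar days after January 19, 2030 is March 20, 2030.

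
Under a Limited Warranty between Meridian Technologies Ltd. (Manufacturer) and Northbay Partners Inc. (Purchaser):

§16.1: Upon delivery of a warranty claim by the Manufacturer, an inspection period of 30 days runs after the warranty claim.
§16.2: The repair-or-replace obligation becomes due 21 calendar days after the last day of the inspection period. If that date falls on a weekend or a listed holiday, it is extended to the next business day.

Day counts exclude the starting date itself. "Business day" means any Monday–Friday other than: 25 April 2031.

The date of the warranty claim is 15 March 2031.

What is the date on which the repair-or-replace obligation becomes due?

5 May 2031

The last day of the inspection period: 15 March 2031 + 30 days = 14 April 2031.
The date on which the repair-or-replace obligation becomes due: 14 April 2031 + 21 days = 5 May 2031. 5 May 2031 is a Monday and is not a listed holiday, so no roll-forward applies.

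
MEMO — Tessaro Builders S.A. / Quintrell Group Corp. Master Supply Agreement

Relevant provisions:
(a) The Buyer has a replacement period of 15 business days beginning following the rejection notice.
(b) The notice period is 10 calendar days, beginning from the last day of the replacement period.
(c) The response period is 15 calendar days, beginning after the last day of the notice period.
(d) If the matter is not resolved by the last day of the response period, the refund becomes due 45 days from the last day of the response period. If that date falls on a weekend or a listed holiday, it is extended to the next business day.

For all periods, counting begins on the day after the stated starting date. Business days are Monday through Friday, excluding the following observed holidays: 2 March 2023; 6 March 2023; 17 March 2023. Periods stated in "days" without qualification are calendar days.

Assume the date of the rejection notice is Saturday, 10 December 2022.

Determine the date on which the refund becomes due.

The last day of the replacement period: 15 business days after Saturday, 10 December 2022, skipping weekends — Dec 12, Dec 13, Dec 14, Dec 15, …, Dec 28, Dec 29, Dec 30 — lands on Friday, 30 December 2022.
The last day of the notice period: 10 calendar days after 30 December 2022 is 9 January 2023.
The last day of the response period: 15 calendar days after 9 January 2023 is 24 January 2023.
Adding 45 calendar days to 24 January 2023 gives 10 March 2023, which is the date on which the refund becomes due. 10 March 2023 is a Friday and is not a listed holiday, so no roll-forward applies.

10 March 2023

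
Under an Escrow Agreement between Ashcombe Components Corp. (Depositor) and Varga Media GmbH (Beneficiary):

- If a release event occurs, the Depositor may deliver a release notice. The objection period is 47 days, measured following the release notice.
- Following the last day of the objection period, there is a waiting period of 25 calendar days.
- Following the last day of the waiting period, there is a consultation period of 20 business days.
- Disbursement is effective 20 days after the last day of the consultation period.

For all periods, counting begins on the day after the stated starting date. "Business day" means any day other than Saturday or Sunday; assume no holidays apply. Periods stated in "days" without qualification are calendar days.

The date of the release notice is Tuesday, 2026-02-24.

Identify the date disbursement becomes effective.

The last day of the objection period: 2026-02-24 + 47 days = 2026-04-12.
Adding 25 calendar days to 2026-04-12 gives 2026-05-07, which is the last day of the waiting period.
From Thursday, 2026-05-07, 20 business days (May 8, May 11, May 12, May 13, …, Jun 2, Jun 3, Jun 4, skipping weekends) brings us to Thursday, 2026-06-04, which is the last day of the consultation period.
The date disbursement becomes effective: 20 calendar days after 2026-06-04 is 2026-06-24.

2026-06-24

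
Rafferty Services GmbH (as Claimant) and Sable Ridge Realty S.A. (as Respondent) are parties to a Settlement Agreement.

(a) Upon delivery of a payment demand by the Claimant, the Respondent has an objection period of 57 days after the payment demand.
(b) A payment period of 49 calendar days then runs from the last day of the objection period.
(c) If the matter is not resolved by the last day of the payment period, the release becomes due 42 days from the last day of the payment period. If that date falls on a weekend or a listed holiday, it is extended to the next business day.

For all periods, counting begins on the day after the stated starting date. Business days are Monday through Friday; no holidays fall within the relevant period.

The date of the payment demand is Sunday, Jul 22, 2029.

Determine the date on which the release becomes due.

Adding 57 calendar days to Jul 22, 2029 gives Sep 17, 2029, which is the last day of the objection period.
The last day of the payment period: 49 calendar days after Sep 17, 2029 is Nov 5, 2029.
Adding 42 calendar days to Nov 5, 2029 gives Dec 17, 2029, which is the date on which the release becomes due. Dec 17, 2029 is a Monday, so no roll-forward applies.

Dec 17, 2029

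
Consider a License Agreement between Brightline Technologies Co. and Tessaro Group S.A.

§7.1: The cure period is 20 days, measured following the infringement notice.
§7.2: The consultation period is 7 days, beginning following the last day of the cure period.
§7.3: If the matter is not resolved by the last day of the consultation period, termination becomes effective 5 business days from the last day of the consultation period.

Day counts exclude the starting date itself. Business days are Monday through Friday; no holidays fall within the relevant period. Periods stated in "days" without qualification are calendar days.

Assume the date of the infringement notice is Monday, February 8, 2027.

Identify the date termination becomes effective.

March 12, 2027

The last day of the cure period: 20 calendar days after February 8, 2027 is February 28, 2027.
The last day of the consultation period: 7 calendar days after February 28, 2027 is March 7, 2027.
The date termination becomes effective: 5 business days after Sunday, March 7, 2027, skipping weekends — Mar 8, Mar 9, Mar 10, Mar 11, Mar 12 — lands on Friday, March 12, 2027.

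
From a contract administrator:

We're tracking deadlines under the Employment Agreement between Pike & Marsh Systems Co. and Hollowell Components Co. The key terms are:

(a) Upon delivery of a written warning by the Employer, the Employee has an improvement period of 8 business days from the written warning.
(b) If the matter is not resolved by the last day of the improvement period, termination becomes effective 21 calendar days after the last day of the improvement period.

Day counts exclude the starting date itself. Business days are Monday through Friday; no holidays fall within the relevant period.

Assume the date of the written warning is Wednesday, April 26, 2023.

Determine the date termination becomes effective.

The last day of the improvement period: counting 8 business days from Wednesday, April 26, 2023 (Apr 27, Apr 28, May 1, May 2, May 3, May 4, May 5, May 8, skipping weekends) reaches Monday, May 8, 2023.
The date termination becomes effective: May 8, 2023 + 21 days = May 29, 2023.

May 29, 2023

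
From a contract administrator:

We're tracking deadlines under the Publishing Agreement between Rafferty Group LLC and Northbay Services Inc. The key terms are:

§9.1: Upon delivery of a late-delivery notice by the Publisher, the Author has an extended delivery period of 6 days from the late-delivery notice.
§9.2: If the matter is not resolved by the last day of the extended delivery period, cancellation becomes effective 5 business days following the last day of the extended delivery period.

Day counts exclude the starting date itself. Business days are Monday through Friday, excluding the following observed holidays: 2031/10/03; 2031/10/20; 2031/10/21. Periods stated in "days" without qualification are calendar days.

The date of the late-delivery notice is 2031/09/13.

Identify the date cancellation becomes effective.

The last day of the extended delivery period: 2031/09/13 + 6 days = 2031/09/19.
From Friday, 2031/09/19, 5 business days (Sep 22, Sep 23, Sep 24, Sep 25, Sep 26, skipping weekends) brings us to Friday, 2031/09/26, which is the date cancellation becomes effective.

2031/09/26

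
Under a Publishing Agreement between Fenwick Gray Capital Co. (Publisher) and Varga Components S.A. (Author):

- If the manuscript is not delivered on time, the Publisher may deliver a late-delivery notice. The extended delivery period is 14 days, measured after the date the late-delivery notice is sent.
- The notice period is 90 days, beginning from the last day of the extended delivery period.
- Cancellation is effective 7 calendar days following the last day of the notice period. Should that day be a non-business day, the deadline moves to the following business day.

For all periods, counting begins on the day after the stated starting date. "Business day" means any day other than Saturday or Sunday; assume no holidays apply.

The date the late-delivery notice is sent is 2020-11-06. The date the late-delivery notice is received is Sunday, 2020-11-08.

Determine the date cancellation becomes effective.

2021-02-25

The last day of the extended delivery period: 14 calendar days after 2020-11-06 is 2020-11-20.
Adding 90 calendar days to 2020-11-20 gives 2021-02-18, which is the last day of the notice period.
The date cancellation becomes effective: 2021-02-18 + 7 days = 2021-02-25. 2021-02-25 is a Thursday, so no roll-forward applies.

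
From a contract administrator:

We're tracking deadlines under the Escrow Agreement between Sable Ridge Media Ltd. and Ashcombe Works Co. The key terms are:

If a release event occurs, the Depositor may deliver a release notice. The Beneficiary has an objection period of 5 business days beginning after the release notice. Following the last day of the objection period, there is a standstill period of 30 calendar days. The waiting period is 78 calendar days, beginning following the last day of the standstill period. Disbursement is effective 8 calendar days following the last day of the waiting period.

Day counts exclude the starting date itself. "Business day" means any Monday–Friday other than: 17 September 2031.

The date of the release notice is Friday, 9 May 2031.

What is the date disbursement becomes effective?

9 September 2031

The last day of the objection period: 5 business days after Friday, 9 May 2031, skipping weekends — May 12, May 13, May 14, May 15, May 16 — lands on Friday, 16 May 2031.
The last day of the standstill period: 16 May 2031 + 30 days = 15 June 2031.
The last day of the waiting period: 15 June 2031 + 78 days = 1 September 2031.
The date disbursement becomes effective: 1 September 2031 + 8 days = 9 September 2031.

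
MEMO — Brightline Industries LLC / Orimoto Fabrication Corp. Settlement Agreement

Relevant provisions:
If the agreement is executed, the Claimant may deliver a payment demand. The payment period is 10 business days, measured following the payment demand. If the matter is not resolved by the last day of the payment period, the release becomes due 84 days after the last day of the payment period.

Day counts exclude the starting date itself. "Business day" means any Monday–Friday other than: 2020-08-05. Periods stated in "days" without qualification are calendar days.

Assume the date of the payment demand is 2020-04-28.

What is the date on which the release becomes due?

The last day of the payment period: 10 business days after Tuesday, 2020-04-28, skipping weekends — Apr 29, Apr 30, May 1, May 4, May 5, May 6, May 7, May 8, May 11, May 12 — lands on Tuesday, 2020-05-12.
The date on which the release becomes due: 84 calendar days after 2020-05-12 is 2020-08-04.

2020-08-04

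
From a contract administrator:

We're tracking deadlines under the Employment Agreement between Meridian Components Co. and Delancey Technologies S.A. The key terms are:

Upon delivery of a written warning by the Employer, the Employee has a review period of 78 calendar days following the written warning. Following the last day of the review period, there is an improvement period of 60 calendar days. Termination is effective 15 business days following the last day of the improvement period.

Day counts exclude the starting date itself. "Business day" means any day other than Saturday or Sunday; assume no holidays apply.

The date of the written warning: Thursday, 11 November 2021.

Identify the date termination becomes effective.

19 April 2022

The last day of the review period: 78 calendar days after 11 November 2021 is 28 January 2022.
Adding 60 calendar days to 28 January 2022 gives 29 March 2022, which is the last day of the improvement period.
The date termination becomes effective: 15 business days after Tuesday, 29 March 2022, skipping weekends — Mar 30, Mar 31, Apr 1, Apr 4, …, Apr 15, Apr 18, Apr 19 — lands on Tuesday, 19 April 2022.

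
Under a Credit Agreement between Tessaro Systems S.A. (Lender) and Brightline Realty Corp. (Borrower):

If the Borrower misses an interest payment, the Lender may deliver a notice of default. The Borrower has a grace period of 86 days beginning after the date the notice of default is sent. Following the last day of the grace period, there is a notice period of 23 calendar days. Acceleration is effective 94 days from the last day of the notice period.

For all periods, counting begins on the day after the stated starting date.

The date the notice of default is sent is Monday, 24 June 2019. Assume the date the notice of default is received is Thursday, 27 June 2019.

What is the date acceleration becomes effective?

13 January 2020

The last day of the grace period: 86 calendar days after 24 June 2019 is 18 September 2019.
Adding 23 calendar days to 18 September 2019 gives 11 October 2019, which is the last day of the notice period.
The date acceleration becomes effective: 94 calendar days after 11 October 2019 is 13 January 2020.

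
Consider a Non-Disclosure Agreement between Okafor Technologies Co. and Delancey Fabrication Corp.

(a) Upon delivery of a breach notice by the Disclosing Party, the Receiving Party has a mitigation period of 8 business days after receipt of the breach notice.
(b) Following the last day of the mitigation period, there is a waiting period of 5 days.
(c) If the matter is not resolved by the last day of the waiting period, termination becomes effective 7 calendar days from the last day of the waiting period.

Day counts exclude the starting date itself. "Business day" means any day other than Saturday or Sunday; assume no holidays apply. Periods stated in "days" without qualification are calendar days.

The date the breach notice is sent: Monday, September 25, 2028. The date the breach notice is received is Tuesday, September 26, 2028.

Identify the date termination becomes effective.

October 18, 2028

From Tuesday, September 26, 2028, 8 business days (Sep 27, Sep 28, Sep 29, Oct 2, Oct 3, Oct 4, Oct 5, Oct 6, skipping weekends) brings us to Friday, October 6, 2028, which is the last day of the mitigation period.
Adding 5 calendar days to October 6, 2028 gives October 11, 2028, which is the last day of the waiting period.
The date termination becomes effective: October 11, 2028 + 7 days = October 18, 2028.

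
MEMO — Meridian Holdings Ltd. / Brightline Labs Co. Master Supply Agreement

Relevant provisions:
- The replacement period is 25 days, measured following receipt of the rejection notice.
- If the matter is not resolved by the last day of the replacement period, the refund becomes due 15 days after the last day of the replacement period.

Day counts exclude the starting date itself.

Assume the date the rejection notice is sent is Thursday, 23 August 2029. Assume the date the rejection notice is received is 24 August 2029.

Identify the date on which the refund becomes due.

The last day of the replacement period: 25 calendar days after 24 August 2029 is 18 September 2029.
The date on which the refund becomes due: 15 calendar days after 18 September 2029 is 3 October 2029.

3 October 2029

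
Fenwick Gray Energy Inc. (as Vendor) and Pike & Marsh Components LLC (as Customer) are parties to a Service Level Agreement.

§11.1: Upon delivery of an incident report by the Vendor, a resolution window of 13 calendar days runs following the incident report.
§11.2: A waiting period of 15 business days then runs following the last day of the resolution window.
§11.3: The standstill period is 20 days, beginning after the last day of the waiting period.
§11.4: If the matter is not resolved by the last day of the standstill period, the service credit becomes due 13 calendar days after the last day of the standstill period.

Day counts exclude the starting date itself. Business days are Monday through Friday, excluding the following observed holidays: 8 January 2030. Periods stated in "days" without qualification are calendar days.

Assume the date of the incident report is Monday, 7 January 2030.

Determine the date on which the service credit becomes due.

Adding 13 calendar days to 7 January 2030 gives 20 January 2030, which is the last day of the resolution window.
From Sunday, 20 January 2030, 15 business days (Jan 21, Jan 22, Jan 23, Jan 24, …, Feb 6, Feb 7, Feb 8, skipping weekends) brings us to Friday, 8 February 2030, which is the last day of the waiting period.
Adding 20 calendar days to 8 February 2030 gives 28 February 2030, which is the last day of the standstill period.
Adding 13 calendar days to 28 February 2030 gives 13 March 2030, which is the date on which the service credit becomes due.

13 March 2030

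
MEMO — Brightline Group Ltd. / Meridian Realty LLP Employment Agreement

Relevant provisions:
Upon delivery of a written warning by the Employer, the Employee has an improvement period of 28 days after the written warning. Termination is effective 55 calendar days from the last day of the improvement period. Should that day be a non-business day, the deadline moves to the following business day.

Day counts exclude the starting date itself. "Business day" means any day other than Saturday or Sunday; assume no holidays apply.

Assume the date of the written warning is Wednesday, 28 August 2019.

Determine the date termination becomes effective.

Adding 28 calendar days to 28 August 2019 gives 25 September 2019, which is the last day of the improvement period.
Adding 55 calendar days to 25 September 2019 gives 19 November 2019, which is the date termination becomes effective. 19 November 2019 is a Tuesday, so no roll-forward applies.

19 November 2019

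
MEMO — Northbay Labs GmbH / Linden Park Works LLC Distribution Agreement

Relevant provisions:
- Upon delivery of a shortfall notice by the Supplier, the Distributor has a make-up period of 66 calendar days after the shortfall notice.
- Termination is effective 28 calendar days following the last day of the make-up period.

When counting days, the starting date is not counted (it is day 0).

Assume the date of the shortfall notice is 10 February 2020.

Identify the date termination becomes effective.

Adding 66 calendar days to 10 February 2020 gives 16 April 2020, which is the last day of the make-up period.
The date termination becomes effective: 16 April 2020 + 28 days = 14 May 2020.

14 May 2020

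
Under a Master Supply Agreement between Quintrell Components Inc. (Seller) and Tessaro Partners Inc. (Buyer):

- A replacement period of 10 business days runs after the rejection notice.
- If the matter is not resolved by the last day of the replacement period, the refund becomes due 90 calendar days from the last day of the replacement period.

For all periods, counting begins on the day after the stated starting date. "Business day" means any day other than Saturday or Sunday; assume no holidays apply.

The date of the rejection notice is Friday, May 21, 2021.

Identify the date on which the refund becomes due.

September 2, 2021

From Friday, May 21, 2021, 10 business days (May 24, May 25, May 26, May 27, May 28, May 31, Jun 1, Jun 2, Jun 3, Jun 4, skipping weekends) brings us to Friday, June 4, 2021, which is the last day of the replacement period.
The date on which the refund becomes due: 90 calendar days after June 4, 2021 is September 2, 2021.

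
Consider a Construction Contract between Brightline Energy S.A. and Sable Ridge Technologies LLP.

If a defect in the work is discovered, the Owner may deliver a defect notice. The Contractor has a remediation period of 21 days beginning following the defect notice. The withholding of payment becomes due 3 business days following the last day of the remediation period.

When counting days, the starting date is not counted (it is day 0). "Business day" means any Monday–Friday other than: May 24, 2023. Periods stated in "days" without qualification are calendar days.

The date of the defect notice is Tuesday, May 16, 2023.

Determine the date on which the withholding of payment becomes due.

The last day of the remediation period: 21 calendar days after May 16, 2023 is Jun 6, 2023.
From Tuesday, Jun 6, 2023, 3 business days (Jun 7, Jun 8, Jun 9, skipping weekends) brings us to Friday, Jun 9, 2023, which is the date on which the withholding of payment becomes due.

Jun 9, 2023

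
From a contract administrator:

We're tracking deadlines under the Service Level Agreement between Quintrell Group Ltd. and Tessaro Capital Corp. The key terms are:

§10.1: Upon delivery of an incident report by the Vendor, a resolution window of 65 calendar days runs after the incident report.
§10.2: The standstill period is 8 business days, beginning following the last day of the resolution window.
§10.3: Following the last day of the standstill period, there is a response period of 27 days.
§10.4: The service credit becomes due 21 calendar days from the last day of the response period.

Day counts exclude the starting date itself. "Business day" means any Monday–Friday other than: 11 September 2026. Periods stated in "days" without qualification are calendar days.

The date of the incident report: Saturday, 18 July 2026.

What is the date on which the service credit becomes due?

18 November 2026

Adding 65 calendar days to 18 July 2026 gives 21 September 2026, which is the last day of the resolution window.
The last day of the standstill period: 8 business days after Monday, 21 September 2026, skipping weekends — Sep 22, Sep 23, Sep 24, Sep 25, Sep 28, Sep 29, Sep 30, Oct 1 — lands on Thursday, 1 October 2026.
Adding 27 calendar days to 1 October 2026 gives 28 October 2026, which is the last day of the response period.
The date on which the service credit becomes due: 28 October 2026 + 21 days = 18 November 2026.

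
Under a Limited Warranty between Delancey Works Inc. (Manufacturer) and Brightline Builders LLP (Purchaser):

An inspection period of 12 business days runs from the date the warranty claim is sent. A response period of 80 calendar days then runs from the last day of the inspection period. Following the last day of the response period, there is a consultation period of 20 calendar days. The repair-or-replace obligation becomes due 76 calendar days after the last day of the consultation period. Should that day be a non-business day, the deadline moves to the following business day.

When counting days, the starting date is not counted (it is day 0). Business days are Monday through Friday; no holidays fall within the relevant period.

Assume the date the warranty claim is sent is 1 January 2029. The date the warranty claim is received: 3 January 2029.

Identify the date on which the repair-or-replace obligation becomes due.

12 July 2029

From Monday, 1 January 2029, 12 business days (Jan 2, Jan 3, Jan 4, Jan 5, …, Jan 15, Jan 16, Jan 17, skipping weekends) brings us to Wednesday, 17 January 2029, which is the last day of the inspection period.
The last day of the response period: 17 January 2029 + 80 days = 7 April 2029.
The last day of the consultation period: 7 April 2029 + 20 days = 27 April 2029.
The date on which the repair-or-replace obligation becomes due: 76 calendar days after 27 April 2029 is 12 July 2029. 12 July 2029 is a Thursday, so no roll-forward applies.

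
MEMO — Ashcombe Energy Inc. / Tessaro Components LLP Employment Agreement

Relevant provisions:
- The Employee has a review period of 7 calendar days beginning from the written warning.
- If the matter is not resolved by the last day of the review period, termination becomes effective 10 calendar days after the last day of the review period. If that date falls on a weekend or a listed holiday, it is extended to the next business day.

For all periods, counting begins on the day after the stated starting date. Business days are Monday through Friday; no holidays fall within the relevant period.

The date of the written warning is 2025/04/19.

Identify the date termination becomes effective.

2025/05/06

Adding 7 calendar days to 2025/04/19 gives 2025/04/26, which is the last day of the review period.
Adding 10 calendar days to 2025/04/26 gives 2025/05/06, which is the date termination becomes effective. 2025/05/06 is a Tuesday, so no roll-forward applies.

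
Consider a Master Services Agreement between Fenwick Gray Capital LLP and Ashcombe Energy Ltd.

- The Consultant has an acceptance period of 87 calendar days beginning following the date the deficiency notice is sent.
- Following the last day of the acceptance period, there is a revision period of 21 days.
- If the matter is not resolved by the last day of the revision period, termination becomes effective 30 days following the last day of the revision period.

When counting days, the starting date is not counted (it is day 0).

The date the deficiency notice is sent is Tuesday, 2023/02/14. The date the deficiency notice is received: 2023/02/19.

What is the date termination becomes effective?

2023/07/02

The last day of the acceptance period: 87 calendar days after 2023/02/14 is 2023/05/12.
Adding 21 calendar days to 2023/05/12 gives 2023/06/02, which is the last day of the revision period.
The date termination becomes effective: 2023/06/02 + 30 days = 2023/07/02.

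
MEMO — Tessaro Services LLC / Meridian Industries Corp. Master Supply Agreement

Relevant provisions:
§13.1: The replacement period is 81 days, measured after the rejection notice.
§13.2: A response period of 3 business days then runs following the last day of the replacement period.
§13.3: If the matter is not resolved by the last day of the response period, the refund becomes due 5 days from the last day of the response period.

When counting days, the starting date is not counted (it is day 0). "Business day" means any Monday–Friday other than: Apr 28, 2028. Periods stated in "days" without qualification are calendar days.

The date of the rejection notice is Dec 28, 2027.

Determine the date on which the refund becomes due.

Adding 81 calendar days to Dec 28, 2027 gives Mar 18, 2028, which is the last day of the replacement period.
The last day of the response period: 3 business days after Saturday, Mar 18, 2028, skipping weekends — Mar 20, Mar 21, Mar 22 — lands on Wednesday, Mar 22, 2028.
Adding 5 calendar days to Mar 22, 2028 gives Mar 27, 2028, which is the date on which the refund becomes due.

Mar 27, 2028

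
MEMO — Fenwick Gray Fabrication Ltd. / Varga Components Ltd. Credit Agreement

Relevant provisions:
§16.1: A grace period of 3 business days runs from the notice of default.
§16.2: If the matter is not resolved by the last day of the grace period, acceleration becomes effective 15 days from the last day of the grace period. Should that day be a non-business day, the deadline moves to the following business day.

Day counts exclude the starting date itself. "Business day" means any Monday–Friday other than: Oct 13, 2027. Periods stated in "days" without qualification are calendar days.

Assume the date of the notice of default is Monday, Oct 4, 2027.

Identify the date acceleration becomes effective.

Oct 22, 2027

The last day of the grace period: 3 business days after Monday, Oct 4, 2027, skipping weekends — Oct 5, Oct 6, Oct 7 — lands on Thursday, Oct 7, 2027.
Adding 15 calendar days to Oct 7, 2027 gives Oct 22, 2027, which is the date acceleration becomes effective. Oct 22, 2027 is a Friday and is not a listed holiday, so no roll-forward applies.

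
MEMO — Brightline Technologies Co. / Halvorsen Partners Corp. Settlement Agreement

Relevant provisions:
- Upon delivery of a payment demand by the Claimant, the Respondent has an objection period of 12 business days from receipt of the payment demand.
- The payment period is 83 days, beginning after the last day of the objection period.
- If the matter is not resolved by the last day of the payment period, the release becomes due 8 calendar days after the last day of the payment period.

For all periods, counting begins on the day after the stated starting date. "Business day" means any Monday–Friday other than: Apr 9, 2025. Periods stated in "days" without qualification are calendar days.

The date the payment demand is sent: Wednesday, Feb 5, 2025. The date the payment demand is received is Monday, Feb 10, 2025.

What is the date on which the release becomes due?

May 28, 2025

The last day of the objection period: 12 business days after Monday, Feb 10, 2025, skipping weekends — Feb 11, Feb 12, Feb 13, Feb 14, …, Feb 24, Feb 25, Feb 26 — lands on Wednesday, Feb 26, 2025.
Adding 83 calendar days to Feb 26, 2025 gives May 20, 2025, which is the last day of the payment period.
The date on which the release becomes due: May 20, 2025 + 8 days = May 28, 2025.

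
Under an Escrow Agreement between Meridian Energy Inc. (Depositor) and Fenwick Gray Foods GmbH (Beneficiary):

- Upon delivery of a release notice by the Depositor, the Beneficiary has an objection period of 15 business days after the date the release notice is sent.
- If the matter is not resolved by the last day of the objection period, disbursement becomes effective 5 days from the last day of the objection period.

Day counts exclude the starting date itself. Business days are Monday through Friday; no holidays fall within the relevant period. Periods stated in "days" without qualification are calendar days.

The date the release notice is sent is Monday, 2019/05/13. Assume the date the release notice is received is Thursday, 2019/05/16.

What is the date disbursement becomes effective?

From Monday, 2019/05/13, 15 business days (May 14, May 15, May 16, May 17, …, May 30, May 31, Jun 3, skipping weekends) brings us to Monday, 2019/06/03, which is the last day of the objection period.
Adding 5 calendar days to 2019/06/03 gives 2019/06/08, which is the date disbursement becomes effective.

2019/06/08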